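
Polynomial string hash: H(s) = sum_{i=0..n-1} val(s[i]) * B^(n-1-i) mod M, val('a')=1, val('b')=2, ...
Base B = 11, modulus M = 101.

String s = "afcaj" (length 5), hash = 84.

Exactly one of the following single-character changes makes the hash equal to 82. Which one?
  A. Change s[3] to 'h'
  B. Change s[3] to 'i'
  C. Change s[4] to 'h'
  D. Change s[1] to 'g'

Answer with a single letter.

Option A: s[3]='a'->'h', delta=(8-1)*11^1 mod 101 = 77, hash=84+77 mod 101 = 60
Option B: s[3]='a'->'i', delta=(9-1)*11^1 mod 101 = 88, hash=84+88 mod 101 = 71
Option C: s[4]='j'->'h', delta=(8-10)*11^0 mod 101 = 99, hash=84+99 mod 101 = 82 <-- target
Option D: s[1]='f'->'g', delta=(7-6)*11^3 mod 101 = 18, hash=84+18 mod 101 = 1

Answer: C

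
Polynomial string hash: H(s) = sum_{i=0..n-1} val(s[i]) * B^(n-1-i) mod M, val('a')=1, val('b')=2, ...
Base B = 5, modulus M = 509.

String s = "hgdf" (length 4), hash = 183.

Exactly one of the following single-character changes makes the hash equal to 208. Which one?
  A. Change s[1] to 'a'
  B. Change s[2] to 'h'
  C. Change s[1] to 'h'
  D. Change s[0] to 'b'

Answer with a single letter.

Option A: s[1]='g'->'a', delta=(1-7)*5^2 mod 509 = 359, hash=183+359 mod 509 = 33
Option B: s[2]='d'->'h', delta=(8-4)*5^1 mod 509 = 20, hash=183+20 mod 509 = 203
Option C: s[1]='g'->'h', delta=(8-7)*5^2 mod 509 = 25, hash=183+25 mod 509 = 208 <-- target
Option D: s[0]='h'->'b', delta=(2-8)*5^3 mod 509 = 268, hash=183+268 mod 509 = 451

Answer: C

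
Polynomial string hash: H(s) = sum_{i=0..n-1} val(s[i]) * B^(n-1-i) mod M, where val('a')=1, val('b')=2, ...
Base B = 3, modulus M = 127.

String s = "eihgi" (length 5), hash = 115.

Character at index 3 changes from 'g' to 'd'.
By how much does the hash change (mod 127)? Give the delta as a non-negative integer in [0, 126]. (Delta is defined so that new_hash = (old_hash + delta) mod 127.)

Delta formula: (val(new) - val(old)) * B^(n-1-k) mod M
  val('d') - val('g') = 4 - 7 = -3
  B^(n-1-k) = 3^1 mod 127 = 3
  Delta = -3 * 3 mod 127 = 118

Answer: 118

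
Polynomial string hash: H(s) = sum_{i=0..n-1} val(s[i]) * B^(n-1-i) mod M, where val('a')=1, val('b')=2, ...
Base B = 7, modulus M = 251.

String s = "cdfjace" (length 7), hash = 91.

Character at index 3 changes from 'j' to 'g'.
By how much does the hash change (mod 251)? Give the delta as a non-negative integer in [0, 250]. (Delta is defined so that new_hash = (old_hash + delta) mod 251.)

Answer: 226

Derivation:
Delta formula: (val(new) - val(old)) * B^(n-1-k) mod M
  val('g') - val('j') = 7 - 10 = -3
  B^(n-1-k) = 7^3 mod 251 = 92
  Delta = -3 * 92 mod 251 = 226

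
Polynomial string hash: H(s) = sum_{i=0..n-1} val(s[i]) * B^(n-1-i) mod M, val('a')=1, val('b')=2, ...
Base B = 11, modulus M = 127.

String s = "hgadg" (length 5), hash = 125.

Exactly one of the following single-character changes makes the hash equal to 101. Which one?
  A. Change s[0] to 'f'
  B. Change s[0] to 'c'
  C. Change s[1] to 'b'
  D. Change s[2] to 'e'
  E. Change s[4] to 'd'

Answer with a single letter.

Answer: D

Derivation:
Option A: s[0]='h'->'f', delta=(6-8)*11^4 mod 127 = 55, hash=125+55 mod 127 = 53
Option B: s[0]='h'->'c', delta=(3-8)*11^4 mod 127 = 74, hash=125+74 mod 127 = 72
Option C: s[1]='g'->'b', delta=(2-7)*11^3 mod 127 = 76, hash=125+76 mod 127 = 74
Option D: s[2]='a'->'e', delta=(5-1)*11^2 mod 127 = 103, hash=125+103 mod 127 = 101 <-- target
Option E: s[4]='g'->'d', delta=(4-7)*11^0 mod 127 = 124, hash=125+124 mod 127 = 122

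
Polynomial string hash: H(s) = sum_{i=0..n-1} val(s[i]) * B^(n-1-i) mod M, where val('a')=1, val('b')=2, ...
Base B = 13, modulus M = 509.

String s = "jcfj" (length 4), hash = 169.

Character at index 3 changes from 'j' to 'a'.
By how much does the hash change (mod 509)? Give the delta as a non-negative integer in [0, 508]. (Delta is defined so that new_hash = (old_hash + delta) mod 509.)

Answer: 500

Derivation:
Delta formula: (val(new) - val(old)) * B^(n-1-k) mod M
  val('a') - val('j') = 1 - 10 = -9
  B^(n-1-k) = 13^0 mod 509 = 1
  Delta = -9 * 1 mod 509 = 500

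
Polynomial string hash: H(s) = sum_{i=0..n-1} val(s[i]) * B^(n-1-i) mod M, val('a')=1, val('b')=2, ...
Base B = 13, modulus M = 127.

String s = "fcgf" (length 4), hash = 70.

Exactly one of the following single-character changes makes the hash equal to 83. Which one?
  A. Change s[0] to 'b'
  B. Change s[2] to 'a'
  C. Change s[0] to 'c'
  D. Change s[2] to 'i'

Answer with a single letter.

Option A: s[0]='f'->'b', delta=(2-6)*13^3 mod 127 = 102, hash=70+102 mod 127 = 45
Option B: s[2]='g'->'a', delta=(1-7)*13^1 mod 127 = 49, hash=70+49 mod 127 = 119
Option C: s[0]='f'->'c', delta=(3-6)*13^3 mod 127 = 13, hash=70+13 mod 127 = 83 <-- target
Option D: s[2]='g'->'i', delta=(9-7)*13^1 mod 127 = 26, hash=70+26 mod 127 = 96

Answer: C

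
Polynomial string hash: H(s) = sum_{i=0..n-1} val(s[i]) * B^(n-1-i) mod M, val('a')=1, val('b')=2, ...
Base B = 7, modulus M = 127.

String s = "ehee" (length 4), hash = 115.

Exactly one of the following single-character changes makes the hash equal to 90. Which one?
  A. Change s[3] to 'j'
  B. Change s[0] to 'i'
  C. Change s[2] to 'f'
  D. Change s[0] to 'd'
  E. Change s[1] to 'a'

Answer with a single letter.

Answer: B

Derivation:
Option A: s[3]='e'->'j', delta=(10-5)*7^0 mod 127 = 5, hash=115+5 mod 127 = 120
Option B: s[0]='e'->'i', delta=(9-5)*7^3 mod 127 = 102, hash=115+102 mod 127 = 90 <-- target
Option C: s[2]='e'->'f', delta=(6-5)*7^1 mod 127 = 7, hash=115+7 mod 127 = 122
Option D: s[0]='e'->'d', delta=(4-5)*7^3 mod 127 = 38, hash=115+38 mod 127 = 26
Option E: s[1]='h'->'a', delta=(1-8)*7^2 mod 127 = 38, hash=115+38 mod 127 = 26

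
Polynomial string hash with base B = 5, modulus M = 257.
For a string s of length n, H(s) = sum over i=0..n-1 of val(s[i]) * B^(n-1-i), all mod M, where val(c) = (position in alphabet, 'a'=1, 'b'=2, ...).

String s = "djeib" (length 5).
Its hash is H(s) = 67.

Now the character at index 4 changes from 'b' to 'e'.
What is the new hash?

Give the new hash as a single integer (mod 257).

val('b') = 2, val('e') = 5
Position k = 4, exponent = n-1-k = 0
B^0 mod M = 5^0 mod 257 = 1
Delta = (5 - 2) * 1 mod 257 = 3
New hash = (67 + 3) mod 257 = 70

Answer: 70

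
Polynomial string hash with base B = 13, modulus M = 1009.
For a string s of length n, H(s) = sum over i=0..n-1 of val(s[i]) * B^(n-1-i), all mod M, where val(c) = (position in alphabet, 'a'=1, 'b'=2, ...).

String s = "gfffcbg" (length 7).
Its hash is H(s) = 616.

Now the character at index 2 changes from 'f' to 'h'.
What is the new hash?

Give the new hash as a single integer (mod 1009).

val('f') = 6, val('h') = 8
Position k = 2, exponent = n-1-k = 4
B^4 mod M = 13^4 mod 1009 = 309
Delta = (8 - 6) * 309 mod 1009 = 618
New hash = (616 + 618) mod 1009 = 225

Answer: 225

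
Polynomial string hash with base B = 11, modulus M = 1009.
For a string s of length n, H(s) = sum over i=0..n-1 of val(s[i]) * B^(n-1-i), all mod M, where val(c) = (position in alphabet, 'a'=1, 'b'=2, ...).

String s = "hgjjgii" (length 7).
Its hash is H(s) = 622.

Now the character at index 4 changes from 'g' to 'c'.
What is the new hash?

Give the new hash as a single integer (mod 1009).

Answer: 138

Derivation:
val('g') = 7, val('c') = 3
Position k = 4, exponent = n-1-k = 2
B^2 mod M = 11^2 mod 1009 = 121
Delta = (3 - 7) * 121 mod 1009 = 525
New hash = (622 + 525) mod 1009 = 138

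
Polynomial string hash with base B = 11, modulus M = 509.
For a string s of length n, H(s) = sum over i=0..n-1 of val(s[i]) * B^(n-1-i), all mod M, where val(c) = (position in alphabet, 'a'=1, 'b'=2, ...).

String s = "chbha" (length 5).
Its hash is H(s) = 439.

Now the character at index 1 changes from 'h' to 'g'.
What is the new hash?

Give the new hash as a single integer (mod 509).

val('h') = 8, val('g') = 7
Position k = 1, exponent = n-1-k = 3
B^3 mod M = 11^3 mod 509 = 313
Delta = (7 - 8) * 313 mod 509 = 196
New hash = (439 + 196) mod 509 = 126

Answer: 126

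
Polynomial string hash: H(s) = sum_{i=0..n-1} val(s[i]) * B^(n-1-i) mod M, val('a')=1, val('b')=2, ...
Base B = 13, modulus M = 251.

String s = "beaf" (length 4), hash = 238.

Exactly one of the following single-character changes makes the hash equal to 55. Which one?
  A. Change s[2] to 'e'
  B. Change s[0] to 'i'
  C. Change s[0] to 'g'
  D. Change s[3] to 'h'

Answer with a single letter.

Answer: B

Derivation:
Option A: s[2]='a'->'e', delta=(5-1)*13^1 mod 251 = 52, hash=238+52 mod 251 = 39
Option B: s[0]='b'->'i', delta=(9-2)*13^3 mod 251 = 68, hash=238+68 mod 251 = 55 <-- target
Option C: s[0]='b'->'g', delta=(7-2)*13^3 mod 251 = 192, hash=238+192 mod 251 = 179
Option D: s[3]='f'->'h', delta=(8-6)*13^0 mod 251 = 2, hash=238+2 mod 251 = 240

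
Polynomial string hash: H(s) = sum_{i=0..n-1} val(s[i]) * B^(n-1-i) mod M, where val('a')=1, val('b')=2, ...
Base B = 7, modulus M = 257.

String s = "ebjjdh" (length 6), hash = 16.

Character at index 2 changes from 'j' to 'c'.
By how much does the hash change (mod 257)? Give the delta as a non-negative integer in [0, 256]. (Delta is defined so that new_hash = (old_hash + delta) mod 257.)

Answer: 169

Derivation:
Delta formula: (val(new) - val(old)) * B^(n-1-k) mod M
  val('c') - val('j') = 3 - 10 = -7
  B^(n-1-k) = 7^3 mod 257 = 86
  Delta = -7 * 86 mod 257 = 169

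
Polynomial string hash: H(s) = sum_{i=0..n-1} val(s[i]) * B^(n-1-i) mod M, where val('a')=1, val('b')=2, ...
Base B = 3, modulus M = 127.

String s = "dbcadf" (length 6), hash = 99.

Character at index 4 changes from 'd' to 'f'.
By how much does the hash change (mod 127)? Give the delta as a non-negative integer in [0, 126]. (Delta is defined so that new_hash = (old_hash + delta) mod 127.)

Answer: 6

Derivation:
Delta formula: (val(new) - val(old)) * B^(n-1-k) mod M
  val('f') - val('d') = 6 - 4 = 2
  B^(n-1-k) = 3^1 mod 127 = 3
  Delta = 2 * 3 mod 127 = 6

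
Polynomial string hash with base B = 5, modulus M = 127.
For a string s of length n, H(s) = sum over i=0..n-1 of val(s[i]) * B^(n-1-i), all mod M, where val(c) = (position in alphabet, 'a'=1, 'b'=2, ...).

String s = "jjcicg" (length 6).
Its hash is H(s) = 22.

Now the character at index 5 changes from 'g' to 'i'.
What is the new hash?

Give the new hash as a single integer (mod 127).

val('g') = 7, val('i') = 9
Position k = 5, exponent = n-1-k = 0
B^0 mod M = 5^0 mod 127 = 1
Delta = (9 - 7) * 1 mod 127 = 2
New hash = (22 + 2) mod 127 = 24

Answer: 24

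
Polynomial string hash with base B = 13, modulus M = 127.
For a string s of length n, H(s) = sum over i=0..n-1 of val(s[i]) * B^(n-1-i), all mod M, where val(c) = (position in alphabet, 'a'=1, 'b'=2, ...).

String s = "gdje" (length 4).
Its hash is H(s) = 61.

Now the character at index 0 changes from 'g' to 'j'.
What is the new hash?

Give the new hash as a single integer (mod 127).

val('g') = 7, val('j') = 10
Position k = 0, exponent = n-1-k = 3
B^3 mod M = 13^3 mod 127 = 38
Delta = (10 - 7) * 38 mod 127 = 114
New hash = (61 + 114) mod 127 = 48

Answer: 48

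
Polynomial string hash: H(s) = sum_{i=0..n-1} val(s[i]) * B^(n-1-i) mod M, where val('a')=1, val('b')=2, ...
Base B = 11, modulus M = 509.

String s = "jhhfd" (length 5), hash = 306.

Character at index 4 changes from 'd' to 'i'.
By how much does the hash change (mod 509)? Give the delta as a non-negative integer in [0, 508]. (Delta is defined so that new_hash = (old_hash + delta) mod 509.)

Answer: 5

Derivation:
Delta formula: (val(new) - val(old)) * B^(n-1-k) mod M
  val('i') - val('d') = 9 - 4 = 5
  B^(n-1-k) = 11^0 mod 509 = 1
  Delta = 5 * 1 mod 509 = 5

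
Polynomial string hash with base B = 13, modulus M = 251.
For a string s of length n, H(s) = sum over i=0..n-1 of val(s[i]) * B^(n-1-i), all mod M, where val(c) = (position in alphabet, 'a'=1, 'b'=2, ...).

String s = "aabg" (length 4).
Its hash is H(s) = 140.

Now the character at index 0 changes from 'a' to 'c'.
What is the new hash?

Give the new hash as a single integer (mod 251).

Answer: 16

Derivation:
val('a') = 1, val('c') = 3
Position k = 0, exponent = n-1-k = 3
B^3 mod M = 13^3 mod 251 = 189
Delta = (3 - 1) * 189 mod 251 = 127
New hash = (140 + 127) mod 251 = 16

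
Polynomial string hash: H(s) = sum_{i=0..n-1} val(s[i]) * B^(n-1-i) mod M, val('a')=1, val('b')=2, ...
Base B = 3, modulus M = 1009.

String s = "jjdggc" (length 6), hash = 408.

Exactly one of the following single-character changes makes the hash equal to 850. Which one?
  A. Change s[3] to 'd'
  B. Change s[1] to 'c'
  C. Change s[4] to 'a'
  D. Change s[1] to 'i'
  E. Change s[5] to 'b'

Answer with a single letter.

Answer: B

Derivation:
Option A: s[3]='g'->'d', delta=(4-7)*3^2 mod 1009 = 982, hash=408+982 mod 1009 = 381
Option B: s[1]='j'->'c', delta=(3-10)*3^4 mod 1009 = 442, hash=408+442 mod 1009 = 850 <-- target
Option C: s[4]='g'->'a', delta=(1-7)*3^1 mod 1009 = 991, hash=408+991 mod 1009 = 390
Option D: s[1]='j'->'i', delta=(9-10)*3^4 mod 1009 = 928, hash=408+928 mod 1009 = 327
Option E: s[5]='c'->'b', delta=(2-3)*3^0 mod 1009 = 1008, hash=408+1008 mod 1009 = 407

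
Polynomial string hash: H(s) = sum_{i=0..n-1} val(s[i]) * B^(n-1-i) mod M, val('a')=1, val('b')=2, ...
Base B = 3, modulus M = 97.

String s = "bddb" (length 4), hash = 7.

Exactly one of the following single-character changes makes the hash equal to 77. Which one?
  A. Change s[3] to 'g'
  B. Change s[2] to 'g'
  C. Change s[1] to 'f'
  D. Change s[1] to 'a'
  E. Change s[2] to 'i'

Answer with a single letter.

Option A: s[3]='b'->'g', delta=(7-2)*3^0 mod 97 = 5, hash=7+5 mod 97 = 12
Option B: s[2]='d'->'g', delta=(7-4)*3^1 mod 97 = 9, hash=7+9 mod 97 = 16
Option C: s[1]='d'->'f', delta=(6-4)*3^2 mod 97 = 18, hash=7+18 mod 97 = 25
Option D: s[1]='d'->'a', delta=(1-4)*3^2 mod 97 = 70, hash=7+70 mod 97 = 77 <-- target
Option E: s[2]='d'->'i', delta=(9-4)*3^1 mod 97 = 15, hash=7+15 mod 97 = 22

Answer: D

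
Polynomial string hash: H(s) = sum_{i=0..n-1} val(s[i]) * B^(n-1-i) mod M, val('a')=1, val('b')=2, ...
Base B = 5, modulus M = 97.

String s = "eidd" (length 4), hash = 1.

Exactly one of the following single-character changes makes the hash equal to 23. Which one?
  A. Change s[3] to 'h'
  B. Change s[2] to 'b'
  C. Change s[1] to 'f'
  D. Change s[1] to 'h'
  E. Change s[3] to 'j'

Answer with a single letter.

Option A: s[3]='d'->'h', delta=(8-4)*5^0 mod 97 = 4, hash=1+4 mod 97 = 5
Option B: s[2]='d'->'b', delta=(2-4)*5^1 mod 97 = 87, hash=1+87 mod 97 = 88
Option C: s[1]='i'->'f', delta=(6-9)*5^2 mod 97 = 22, hash=1+22 mod 97 = 23 <-- target
Option D: s[1]='i'->'h', delta=(8-9)*5^2 mod 97 = 72, hash=1+72 mod 97 = 73
Option E: s[3]='d'->'j', delta=(10-4)*5^0 mod 97 = 6, hash=1+6 mod 97 = 7

Answer: C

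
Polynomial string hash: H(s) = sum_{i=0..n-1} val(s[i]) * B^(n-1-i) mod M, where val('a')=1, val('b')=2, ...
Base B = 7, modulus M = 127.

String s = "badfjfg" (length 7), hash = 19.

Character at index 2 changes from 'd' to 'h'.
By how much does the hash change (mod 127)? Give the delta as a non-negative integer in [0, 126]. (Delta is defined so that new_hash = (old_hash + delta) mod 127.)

Answer: 79

Derivation:
Delta formula: (val(new) - val(old)) * B^(n-1-k) mod M
  val('h') - val('d') = 8 - 4 = 4
  B^(n-1-k) = 7^4 mod 127 = 115
  Delta = 4 * 115 mod 127 = 79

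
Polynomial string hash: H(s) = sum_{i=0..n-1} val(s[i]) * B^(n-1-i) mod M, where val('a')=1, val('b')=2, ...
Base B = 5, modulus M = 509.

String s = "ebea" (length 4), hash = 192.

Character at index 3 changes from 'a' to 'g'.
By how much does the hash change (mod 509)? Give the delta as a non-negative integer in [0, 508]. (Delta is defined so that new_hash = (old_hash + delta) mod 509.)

Answer: 6

Derivation:
Delta formula: (val(new) - val(old)) * B^(n-1-k) mod M
  val('g') - val('a') = 7 - 1 = 6
  B^(n-1-k) = 5^0 mod 509 = 1
  Delta = 6 * 1 mod 509 = 6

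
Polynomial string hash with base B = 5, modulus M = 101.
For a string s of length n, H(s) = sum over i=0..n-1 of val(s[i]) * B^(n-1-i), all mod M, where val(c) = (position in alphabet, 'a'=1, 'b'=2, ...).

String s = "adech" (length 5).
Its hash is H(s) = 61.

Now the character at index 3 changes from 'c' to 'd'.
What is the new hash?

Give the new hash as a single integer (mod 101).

val('c') = 3, val('d') = 4
Position k = 3, exponent = n-1-k = 1
B^1 mod M = 5^1 mod 101 = 5
Delta = (4 - 3) * 5 mod 101 = 5
New hash = (61 + 5) mod 101 = 66

Answer: 66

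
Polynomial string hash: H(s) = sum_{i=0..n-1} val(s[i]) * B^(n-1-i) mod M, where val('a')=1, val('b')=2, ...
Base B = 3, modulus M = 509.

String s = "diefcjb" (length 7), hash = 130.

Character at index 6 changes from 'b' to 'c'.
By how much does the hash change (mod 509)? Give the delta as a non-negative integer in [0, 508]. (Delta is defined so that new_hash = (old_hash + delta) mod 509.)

Delta formula: (val(new) - val(old)) * B^(n-1-k) mod M
  val('c') - val('b') = 3 - 2 = 1
  B^(n-1-k) = 3^0 mod 509 = 1
  Delta = 1 * 1 mod 509 = 1

Answer: 1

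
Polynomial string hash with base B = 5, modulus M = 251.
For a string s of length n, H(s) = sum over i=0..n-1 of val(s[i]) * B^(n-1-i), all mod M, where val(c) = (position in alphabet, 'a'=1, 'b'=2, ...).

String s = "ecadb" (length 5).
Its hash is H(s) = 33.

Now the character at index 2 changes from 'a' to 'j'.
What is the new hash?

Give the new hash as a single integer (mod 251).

Answer: 7

Derivation:
val('a') = 1, val('j') = 10
Position k = 2, exponent = n-1-k = 2
B^2 mod M = 5^2 mod 251 = 25
Delta = (10 - 1) * 25 mod 251 = 225
New hash = (33 + 225) mod 251 = 7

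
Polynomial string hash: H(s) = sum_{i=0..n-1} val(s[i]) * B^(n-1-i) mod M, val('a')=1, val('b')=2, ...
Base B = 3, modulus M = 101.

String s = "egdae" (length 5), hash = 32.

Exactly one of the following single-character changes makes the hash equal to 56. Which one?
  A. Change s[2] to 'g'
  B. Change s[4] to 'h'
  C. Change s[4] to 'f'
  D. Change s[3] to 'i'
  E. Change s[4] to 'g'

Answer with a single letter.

Option A: s[2]='d'->'g', delta=(7-4)*3^2 mod 101 = 27, hash=32+27 mod 101 = 59
Option B: s[4]='e'->'h', delta=(8-5)*3^0 mod 101 = 3, hash=32+3 mod 101 = 35
Option C: s[4]='e'->'f', delta=(6-5)*3^0 mod 101 = 1, hash=32+1 mod 101 = 33
Option D: s[3]='a'->'i', delta=(9-1)*3^1 mod 101 = 24, hash=32+24 mod 101 = 56 <-- target
Option E: s[4]='e'->'g', delta=(7-5)*3^0 mod 101 = 2, hash=32+2 mod 101 = 34

Answer: D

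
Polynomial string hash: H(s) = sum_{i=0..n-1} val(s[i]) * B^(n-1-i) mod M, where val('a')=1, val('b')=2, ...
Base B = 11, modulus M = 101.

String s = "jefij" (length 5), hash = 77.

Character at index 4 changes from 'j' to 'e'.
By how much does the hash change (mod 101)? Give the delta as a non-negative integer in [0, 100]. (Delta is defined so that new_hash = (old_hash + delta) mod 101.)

Answer: 96

Derivation:
Delta formula: (val(new) - val(old)) * B^(n-1-k) mod M
  val('e') - val('j') = 5 - 10 = -5
  B^(n-1-k) = 11^0 mod 101 = 1
  Delta = -5 * 1 mod 101 = 96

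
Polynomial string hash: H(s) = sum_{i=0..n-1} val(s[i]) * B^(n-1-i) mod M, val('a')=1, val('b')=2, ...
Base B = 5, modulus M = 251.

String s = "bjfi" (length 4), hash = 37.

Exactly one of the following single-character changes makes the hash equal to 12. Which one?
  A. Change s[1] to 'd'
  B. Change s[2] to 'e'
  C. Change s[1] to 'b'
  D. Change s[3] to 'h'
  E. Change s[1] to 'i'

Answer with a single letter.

Option A: s[1]='j'->'d', delta=(4-10)*5^2 mod 251 = 101, hash=37+101 mod 251 = 138
Option B: s[2]='f'->'e', delta=(5-6)*5^1 mod 251 = 246, hash=37+246 mod 251 = 32
Option C: s[1]='j'->'b', delta=(2-10)*5^2 mod 251 = 51, hash=37+51 mod 251 = 88
Option D: s[3]='i'->'h', delta=(8-9)*5^0 mod 251 = 250, hash=37+250 mod 251 = 36
Option E: s[1]='j'->'i', delta=(9-10)*5^2 mod 251 = 226, hash=37+226 mod 251 = 12 <-- target

Answer: E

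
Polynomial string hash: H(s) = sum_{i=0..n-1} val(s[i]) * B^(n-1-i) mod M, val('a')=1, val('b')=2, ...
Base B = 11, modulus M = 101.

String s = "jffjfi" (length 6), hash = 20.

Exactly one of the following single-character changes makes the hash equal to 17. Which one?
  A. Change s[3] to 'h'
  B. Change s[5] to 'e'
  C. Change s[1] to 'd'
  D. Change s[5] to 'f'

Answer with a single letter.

Option A: s[3]='j'->'h', delta=(8-10)*11^2 mod 101 = 61, hash=20+61 mod 101 = 81
Option B: s[5]='i'->'e', delta=(5-9)*11^0 mod 101 = 97, hash=20+97 mod 101 = 16
Option C: s[1]='f'->'d', delta=(4-6)*11^4 mod 101 = 8, hash=20+8 mod 101 = 28
Option D: s[5]='i'->'f', delta=(6-9)*11^0 mod 101 = 98, hash=20+98 mod 101 = 17 <-- target

Answer: D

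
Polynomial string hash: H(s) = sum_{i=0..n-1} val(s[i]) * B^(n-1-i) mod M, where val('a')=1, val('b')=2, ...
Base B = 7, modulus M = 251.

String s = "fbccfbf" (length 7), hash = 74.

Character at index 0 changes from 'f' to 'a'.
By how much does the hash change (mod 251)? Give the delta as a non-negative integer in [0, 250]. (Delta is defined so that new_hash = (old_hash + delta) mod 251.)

Answer: 99

Derivation:
Delta formula: (val(new) - val(old)) * B^(n-1-k) mod M
  val('a') - val('f') = 1 - 6 = -5
  B^(n-1-k) = 7^6 mod 251 = 181
  Delta = -5 * 181 mod 251 = 99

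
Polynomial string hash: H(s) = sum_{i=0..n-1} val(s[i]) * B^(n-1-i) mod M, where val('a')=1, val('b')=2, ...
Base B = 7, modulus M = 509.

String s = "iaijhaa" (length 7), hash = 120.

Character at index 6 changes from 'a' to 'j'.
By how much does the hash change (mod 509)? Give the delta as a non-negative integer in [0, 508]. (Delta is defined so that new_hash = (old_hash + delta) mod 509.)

Delta formula: (val(new) - val(old)) * B^(n-1-k) mod M
  val('j') - val('a') = 10 - 1 = 9
  B^(n-1-k) = 7^0 mod 509 = 1
  Delta = 9 * 1 mod 509 = 9

Answer: 9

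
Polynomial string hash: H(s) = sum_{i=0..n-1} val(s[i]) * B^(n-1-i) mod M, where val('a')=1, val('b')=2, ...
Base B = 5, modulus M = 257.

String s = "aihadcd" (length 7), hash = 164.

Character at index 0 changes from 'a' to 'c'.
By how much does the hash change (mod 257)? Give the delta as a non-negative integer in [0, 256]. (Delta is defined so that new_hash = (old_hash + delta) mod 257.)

Answer: 153

Derivation:
Delta formula: (val(new) - val(old)) * B^(n-1-k) mod M
  val('c') - val('a') = 3 - 1 = 2
  B^(n-1-k) = 5^6 mod 257 = 205
  Delta = 2 * 205 mod 257 = 153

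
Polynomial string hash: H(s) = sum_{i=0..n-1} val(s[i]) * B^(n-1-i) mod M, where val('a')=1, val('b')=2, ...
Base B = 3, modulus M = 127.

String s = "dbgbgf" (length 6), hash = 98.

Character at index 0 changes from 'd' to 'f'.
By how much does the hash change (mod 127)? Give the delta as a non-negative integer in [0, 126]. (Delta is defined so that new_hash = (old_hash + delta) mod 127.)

Answer: 105

Derivation:
Delta formula: (val(new) - val(old)) * B^(n-1-k) mod M
  val('f') - val('d') = 6 - 4 = 2
  B^(n-1-k) = 3^5 mod 127 = 116
  Delta = 2 * 116 mod 127 = 105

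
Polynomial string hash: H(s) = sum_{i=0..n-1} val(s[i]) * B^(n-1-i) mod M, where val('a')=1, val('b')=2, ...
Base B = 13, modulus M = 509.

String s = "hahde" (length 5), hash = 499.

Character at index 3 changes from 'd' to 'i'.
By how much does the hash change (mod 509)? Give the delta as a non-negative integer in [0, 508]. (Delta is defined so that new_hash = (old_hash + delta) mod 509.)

Answer: 65

Derivation:
Delta formula: (val(new) - val(old)) * B^(n-1-k) mod M
  val('i') - val('d') = 9 - 4 = 5
  B^(n-1-k) = 13^1 mod 509 = 13
  Delta = 5 * 13 mod 509 = 65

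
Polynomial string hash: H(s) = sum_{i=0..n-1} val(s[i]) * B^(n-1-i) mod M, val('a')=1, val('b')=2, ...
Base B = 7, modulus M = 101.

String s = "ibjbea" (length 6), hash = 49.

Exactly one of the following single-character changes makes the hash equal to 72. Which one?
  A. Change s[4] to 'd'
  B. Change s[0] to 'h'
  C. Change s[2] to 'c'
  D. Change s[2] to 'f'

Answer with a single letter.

Answer: C

Derivation:
Option A: s[4]='e'->'d', delta=(4-5)*7^1 mod 101 = 94, hash=49+94 mod 101 = 42
Option B: s[0]='i'->'h', delta=(8-9)*7^5 mod 101 = 60, hash=49+60 mod 101 = 8
Option C: s[2]='j'->'c', delta=(3-10)*7^3 mod 101 = 23, hash=49+23 mod 101 = 72 <-- target
Option D: s[2]='j'->'f', delta=(6-10)*7^3 mod 101 = 42, hash=49+42 mod 101 = 91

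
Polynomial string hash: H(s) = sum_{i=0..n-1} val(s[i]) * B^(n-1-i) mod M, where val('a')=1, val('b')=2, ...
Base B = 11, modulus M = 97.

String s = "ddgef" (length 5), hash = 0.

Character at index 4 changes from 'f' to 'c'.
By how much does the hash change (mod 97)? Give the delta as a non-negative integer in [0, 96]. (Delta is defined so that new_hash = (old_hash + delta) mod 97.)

Answer: 94

Derivation:
Delta formula: (val(new) - val(old)) * B^(n-1-k) mod M
  val('c') - val('f') = 3 - 6 = -3
  B^(n-1-k) = 11^0 mod 97 = 1
  Delta = -3 * 1 mod 97 = 94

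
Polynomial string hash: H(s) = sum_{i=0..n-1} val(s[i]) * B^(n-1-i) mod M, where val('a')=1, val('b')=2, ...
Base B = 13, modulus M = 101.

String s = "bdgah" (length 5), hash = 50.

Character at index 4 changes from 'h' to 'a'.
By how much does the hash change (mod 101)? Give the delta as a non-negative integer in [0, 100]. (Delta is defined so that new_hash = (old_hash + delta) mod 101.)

Delta formula: (val(new) - val(old)) * B^(n-1-k) mod M
  val('a') - val('h') = 1 - 8 = -7
  B^(n-1-k) = 13^0 mod 101 = 1
  Delta = -7 * 1 mod 101 = 94

Answer: 94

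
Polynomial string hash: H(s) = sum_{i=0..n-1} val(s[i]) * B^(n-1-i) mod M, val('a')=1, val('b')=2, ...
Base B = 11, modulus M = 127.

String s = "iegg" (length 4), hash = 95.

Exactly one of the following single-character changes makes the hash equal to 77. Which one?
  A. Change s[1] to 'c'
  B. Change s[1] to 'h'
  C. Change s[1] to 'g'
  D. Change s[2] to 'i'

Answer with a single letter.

Option A: s[1]='e'->'c', delta=(3-5)*11^2 mod 127 = 12, hash=95+12 mod 127 = 107
Option B: s[1]='e'->'h', delta=(8-5)*11^2 mod 127 = 109, hash=95+109 mod 127 = 77 <-- target
Option C: s[1]='e'->'g', delta=(7-5)*11^2 mod 127 = 115, hash=95+115 mod 127 = 83
Option D: s[2]='g'->'i', delta=(9-7)*11^1 mod 127 = 22, hash=95+22 mod 127 = 117

Answer: B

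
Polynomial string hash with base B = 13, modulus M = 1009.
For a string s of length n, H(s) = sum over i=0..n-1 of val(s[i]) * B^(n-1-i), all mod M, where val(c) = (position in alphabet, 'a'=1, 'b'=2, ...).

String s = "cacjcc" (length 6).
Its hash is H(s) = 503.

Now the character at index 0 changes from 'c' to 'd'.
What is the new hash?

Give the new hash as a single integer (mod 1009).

val('c') = 3, val('d') = 4
Position k = 0, exponent = n-1-k = 5
B^5 mod M = 13^5 mod 1009 = 990
Delta = (4 - 3) * 990 mod 1009 = 990
New hash = (503 + 990) mod 1009 = 484

Answer: 484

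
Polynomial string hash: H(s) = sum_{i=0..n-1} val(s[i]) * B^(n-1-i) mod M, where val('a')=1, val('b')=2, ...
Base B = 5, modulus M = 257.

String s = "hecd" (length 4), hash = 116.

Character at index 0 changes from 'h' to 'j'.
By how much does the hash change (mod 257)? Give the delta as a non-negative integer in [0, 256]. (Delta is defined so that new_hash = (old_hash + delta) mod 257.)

Answer: 250

Derivation:
Delta formula: (val(new) - val(old)) * B^(n-1-k) mod M
  val('j') - val('h') = 10 - 8 = 2
  B^(n-1-k) = 5^3 mod 257 = 125
  Delta = 2 * 125 mod 257 = 250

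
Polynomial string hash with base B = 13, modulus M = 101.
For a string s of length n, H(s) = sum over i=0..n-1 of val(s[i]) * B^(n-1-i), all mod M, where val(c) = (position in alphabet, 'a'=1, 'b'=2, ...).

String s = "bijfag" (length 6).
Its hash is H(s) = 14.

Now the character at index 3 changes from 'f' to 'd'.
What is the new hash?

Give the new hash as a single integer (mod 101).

val('f') = 6, val('d') = 4
Position k = 3, exponent = n-1-k = 2
B^2 mod M = 13^2 mod 101 = 68
Delta = (4 - 6) * 68 mod 101 = 66
New hash = (14 + 66) mod 101 = 80

Answer: 80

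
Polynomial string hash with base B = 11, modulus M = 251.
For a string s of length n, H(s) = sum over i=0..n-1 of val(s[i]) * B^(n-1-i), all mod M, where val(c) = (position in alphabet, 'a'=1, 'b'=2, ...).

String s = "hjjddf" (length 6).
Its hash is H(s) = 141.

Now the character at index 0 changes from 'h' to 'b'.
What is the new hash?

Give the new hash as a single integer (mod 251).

Answer: 185

Derivation:
val('h') = 8, val('b') = 2
Position k = 0, exponent = n-1-k = 5
B^5 mod M = 11^5 mod 251 = 160
Delta = (2 - 8) * 160 mod 251 = 44
New hash = (141 + 44) mod 251 = 185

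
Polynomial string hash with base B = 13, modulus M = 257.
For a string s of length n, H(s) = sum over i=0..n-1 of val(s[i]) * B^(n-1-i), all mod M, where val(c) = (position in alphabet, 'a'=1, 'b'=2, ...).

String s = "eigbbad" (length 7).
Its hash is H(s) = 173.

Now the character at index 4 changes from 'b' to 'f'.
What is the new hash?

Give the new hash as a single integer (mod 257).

Answer: 78

Derivation:
val('b') = 2, val('f') = 6
Position k = 4, exponent = n-1-k = 2
B^2 mod M = 13^2 mod 257 = 169
Delta = (6 - 2) * 169 mod 257 = 162
New hash = (173 + 162) mod 257 = 78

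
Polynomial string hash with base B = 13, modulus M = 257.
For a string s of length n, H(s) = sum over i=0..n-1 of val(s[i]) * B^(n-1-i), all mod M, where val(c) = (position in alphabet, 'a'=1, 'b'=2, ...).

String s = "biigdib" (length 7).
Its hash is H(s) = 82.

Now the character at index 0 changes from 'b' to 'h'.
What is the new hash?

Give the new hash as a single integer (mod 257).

val('b') = 2, val('h') = 8
Position k = 0, exponent = n-1-k = 6
B^6 mod M = 13^6 mod 257 = 92
Delta = (8 - 2) * 92 mod 257 = 38
New hash = (82 + 38) mod 257 = 120

Answer: 120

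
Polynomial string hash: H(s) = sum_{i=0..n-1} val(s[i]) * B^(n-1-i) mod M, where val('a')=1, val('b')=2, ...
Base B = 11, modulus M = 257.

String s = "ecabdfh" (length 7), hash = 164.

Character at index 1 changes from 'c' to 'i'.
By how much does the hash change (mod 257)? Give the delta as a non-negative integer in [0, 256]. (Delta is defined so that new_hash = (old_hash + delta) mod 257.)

Answer: 243

Derivation:
Delta formula: (val(new) - val(old)) * B^(n-1-k) mod M
  val('i') - val('c') = 9 - 3 = 6
  B^(n-1-k) = 11^5 mod 257 = 169
  Delta = 6 * 169 mod 257 = 243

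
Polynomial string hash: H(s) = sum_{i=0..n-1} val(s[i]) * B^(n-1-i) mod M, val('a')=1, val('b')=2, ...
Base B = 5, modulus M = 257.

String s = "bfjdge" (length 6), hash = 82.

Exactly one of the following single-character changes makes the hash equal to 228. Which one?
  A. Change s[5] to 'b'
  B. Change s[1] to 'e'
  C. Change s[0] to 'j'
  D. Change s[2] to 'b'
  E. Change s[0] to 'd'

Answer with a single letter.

Answer: B

Derivation:
Option A: s[5]='e'->'b', delta=(2-5)*5^0 mod 257 = 254, hash=82+254 mod 257 = 79
Option B: s[1]='f'->'e', delta=(5-6)*5^4 mod 257 = 146, hash=82+146 mod 257 = 228 <-- target
Option C: s[0]='b'->'j', delta=(10-2)*5^5 mod 257 = 71, hash=82+71 mod 257 = 153
Option D: s[2]='j'->'b', delta=(2-10)*5^3 mod 257 = 28, hash=82+28 mod 257 = 110
Option E: s[0]='b'->'d', delta=(4-2)*5^5 mod 257 = 82, hash=82+82 mod 257 = 164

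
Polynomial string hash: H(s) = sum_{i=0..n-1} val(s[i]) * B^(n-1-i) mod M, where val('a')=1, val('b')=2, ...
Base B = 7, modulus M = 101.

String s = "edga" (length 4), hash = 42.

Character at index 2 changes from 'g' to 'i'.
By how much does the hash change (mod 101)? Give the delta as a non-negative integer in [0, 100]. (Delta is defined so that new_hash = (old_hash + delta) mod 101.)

Delta formula: (val(new) - val(old)) * B^(n-1-k) mod M
  val('i') - val('g') = 9 - 7 = 2
  B^(n-1-k) = 7^1 mod 101 = 7
  Delta = 2 * 7 mod 101 = 14

Answer: 14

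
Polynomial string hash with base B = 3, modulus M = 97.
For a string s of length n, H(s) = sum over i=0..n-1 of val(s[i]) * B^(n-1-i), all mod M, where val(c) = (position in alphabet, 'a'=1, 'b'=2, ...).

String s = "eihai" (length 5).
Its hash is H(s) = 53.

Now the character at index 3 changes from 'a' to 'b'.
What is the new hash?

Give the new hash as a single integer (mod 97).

val('a') = 1, val('b') = 2
Position k = 3, exponent = n-1-k = 1
B^1 mod M = 3^1 mod 97 = 3
Delta = (2 - 1) * 3 mod 97 = 3
New hash = (53 + 3) mod 97 = 56

Answer: 56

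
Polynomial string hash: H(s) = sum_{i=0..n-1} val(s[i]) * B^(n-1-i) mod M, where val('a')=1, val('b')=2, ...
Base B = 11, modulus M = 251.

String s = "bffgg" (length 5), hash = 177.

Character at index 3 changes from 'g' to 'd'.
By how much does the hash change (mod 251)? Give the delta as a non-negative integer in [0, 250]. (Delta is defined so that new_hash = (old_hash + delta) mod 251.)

Answer: 218

Derivation:
Delta formula: (val(new) - val(old)) * B^(n-1-k) mod M
  val('d') - val('g') = 4 - 7 = -3
  B^(n-1-k) = 11^1 mod 251 = 11
  Delta = -3 * 11 mod 251 = 218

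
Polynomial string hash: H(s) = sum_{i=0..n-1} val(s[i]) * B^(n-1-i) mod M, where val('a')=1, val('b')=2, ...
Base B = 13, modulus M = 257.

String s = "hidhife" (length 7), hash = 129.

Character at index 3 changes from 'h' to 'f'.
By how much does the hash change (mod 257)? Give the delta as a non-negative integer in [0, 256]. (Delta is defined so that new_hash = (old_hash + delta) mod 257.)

Answer: 232

Derivation:
Delta formula: (val(new) - val(old)) * B^(n-1-k) mod M
  val('f') - val('h') = 6 - 8 = -2
  B^(n-1-k) = 13^3 mod 257 = 141
  Delta = -2 * 141 mod 257 = 232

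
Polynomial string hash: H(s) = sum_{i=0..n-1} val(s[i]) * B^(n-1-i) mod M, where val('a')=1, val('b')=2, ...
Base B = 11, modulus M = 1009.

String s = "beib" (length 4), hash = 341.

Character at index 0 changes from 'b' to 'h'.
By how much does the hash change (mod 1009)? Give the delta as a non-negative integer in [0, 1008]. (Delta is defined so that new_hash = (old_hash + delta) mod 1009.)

Answer: 923

Derivation:
Delta formula: (val(new) - val(old)) * B^(n-1-k) mod M
  val('h') - val('b') = 8 - 2 = 6
  B^(n-1-k) = 11^3 mod 1009 = 322
  Delta = 6 * 322 mod 1009 = 923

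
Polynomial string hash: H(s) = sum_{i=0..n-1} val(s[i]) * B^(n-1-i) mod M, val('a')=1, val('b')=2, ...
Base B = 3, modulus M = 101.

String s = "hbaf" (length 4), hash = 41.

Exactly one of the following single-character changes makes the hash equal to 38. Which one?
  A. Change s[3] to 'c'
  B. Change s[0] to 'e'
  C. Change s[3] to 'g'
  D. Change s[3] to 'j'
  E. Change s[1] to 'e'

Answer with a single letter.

Option A: s[3]='f'->'c', delta=(3-6)*3^0 mod 101 = 98, hash=41+98 mod 101 = 38 <-- target
Option B: s[0]='h'->'e', delta=(5-8)*3^3 mod 101 = 20, hash=41+20 mod 101 = 61
Option C: s[3]='f'->'g', delta=(7-6)*3^0 mod 101 = 1, hash=41+1 mod 101 = 42
Option D: s[3]='f'->'j', delta=(10-6)*3^0 mod 101 = 4, hash=41+4 mod 101 = 45
Option E: s[1]='b'->'e', delta=(5-2)*3^2 mod 101 = 27, hash=41+27 mod 101 = 68

Answer: A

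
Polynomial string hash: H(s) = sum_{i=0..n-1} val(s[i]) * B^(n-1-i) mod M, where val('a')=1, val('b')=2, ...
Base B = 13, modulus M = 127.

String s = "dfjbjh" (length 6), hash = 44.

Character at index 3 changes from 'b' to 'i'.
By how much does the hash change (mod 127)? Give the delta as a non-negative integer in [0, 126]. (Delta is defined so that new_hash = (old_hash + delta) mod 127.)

Delta formula: (val(new) - val(old)) * B^(n-1-k) mod M
  val('i') - val('b') = 9 - 2 = 7
  B^(n-1-k) = 13^2 mod 127 = 42
  Delta = 7 * 42 mod 127 = 40

Answer: 40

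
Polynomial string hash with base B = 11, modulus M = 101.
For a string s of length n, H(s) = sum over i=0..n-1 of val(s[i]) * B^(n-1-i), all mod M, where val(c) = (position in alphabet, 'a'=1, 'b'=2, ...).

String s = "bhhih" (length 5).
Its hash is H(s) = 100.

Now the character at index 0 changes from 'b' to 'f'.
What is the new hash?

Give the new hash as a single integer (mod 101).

val('b') = 2, val('f') = 6
Position k = 0, exponent = n-1-k = 4
B^4 mod M = 11^4 mod 101 = 97
Delta = (6 - 2) * 97 mod 101 = 85
New hash = (100 + 85) mod 101 = 84

Answer: 84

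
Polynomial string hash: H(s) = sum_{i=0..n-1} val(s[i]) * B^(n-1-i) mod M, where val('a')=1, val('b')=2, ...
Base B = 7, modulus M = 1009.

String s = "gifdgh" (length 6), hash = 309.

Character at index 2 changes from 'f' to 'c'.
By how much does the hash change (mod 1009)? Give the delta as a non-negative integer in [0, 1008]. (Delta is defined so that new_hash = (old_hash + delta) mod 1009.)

Answer: 989

Derivation:
Delta formula: (val(new) - val(old)) * B^(n-1-k) mod M
  val('c') - val('f') = 3 - 6 = -3
  B^(n-1-k) = 7^3 mod 1009 = 343
  Delta = -3 * 343 mod 1009 = 989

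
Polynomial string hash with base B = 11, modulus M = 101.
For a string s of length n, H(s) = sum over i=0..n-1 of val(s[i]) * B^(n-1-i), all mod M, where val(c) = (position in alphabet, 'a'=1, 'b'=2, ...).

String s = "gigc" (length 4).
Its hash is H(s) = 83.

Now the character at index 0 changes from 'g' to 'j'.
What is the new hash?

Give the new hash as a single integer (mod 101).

Answer: 36

Derivation:
val('g') = 7, val('j') = 10
Position k = 0, exponent = n-1-k = 3
B^3 mod M = 11^3 mod 101 = 18
Delta = (10 - 7) * 18 mod 101 = 54
New hash = (83 + 54) mod 101 = 36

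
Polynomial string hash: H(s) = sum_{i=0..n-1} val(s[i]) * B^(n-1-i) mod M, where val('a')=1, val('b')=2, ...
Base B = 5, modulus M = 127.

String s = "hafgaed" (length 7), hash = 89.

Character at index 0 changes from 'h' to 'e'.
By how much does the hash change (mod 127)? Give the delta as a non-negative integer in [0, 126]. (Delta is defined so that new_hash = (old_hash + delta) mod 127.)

Answer: 115

Derivation:
Delta formula: (val(new) - val(old)) * B^(n-1-k) mod M
  val('e') - val('h') = 5 - 8 = -3
  B^(n-1-k) = 5^6 mod 127 = 4
  Delta = -3 * 4 mod 127 = 115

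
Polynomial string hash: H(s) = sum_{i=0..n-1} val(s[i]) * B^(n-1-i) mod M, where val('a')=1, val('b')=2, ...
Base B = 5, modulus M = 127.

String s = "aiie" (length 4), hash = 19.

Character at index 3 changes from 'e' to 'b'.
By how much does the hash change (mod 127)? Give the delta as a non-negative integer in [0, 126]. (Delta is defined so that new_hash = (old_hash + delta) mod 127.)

Answer: 124

Derivation:
Delta formula: (val(new) - val(old)) * B^(n-1-k) mod M
  val('b') - val('e') = 2 - 5 = -3
  B^(n-1-k) = 5^0 mod 127 = 1
  Delta = -3 * 1 mod 127 = 124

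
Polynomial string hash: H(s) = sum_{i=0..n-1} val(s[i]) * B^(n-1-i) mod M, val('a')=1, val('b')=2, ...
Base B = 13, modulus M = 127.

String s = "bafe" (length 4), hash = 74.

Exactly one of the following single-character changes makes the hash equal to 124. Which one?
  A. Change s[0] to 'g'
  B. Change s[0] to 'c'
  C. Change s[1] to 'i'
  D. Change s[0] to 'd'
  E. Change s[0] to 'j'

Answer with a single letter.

Option A: s[0]='b'->'g', delta=(7-2)*13^3 mod 127 = 63, hash=74+63 mod 127 = 10
Option B: s[0]='b'->'c', delta=(3-2)*13^3 mod 127 = 38, hash=74+38 mod 127 = 112
Option C: s[1]='a'->'i', delta=(9-1)*13^2 mod 127 = 82, hash=74+82 mod 127 = 29
Option D: s[0]='b'->'d', delta=(4-2)*13^3 mod 127 = 76, hash=74+76 mod 127 = 23
Option E: s[0]='b'->'j', delta=(10-2)*13^3 mod 127 = 50, hash=74+50 mod 127 = 124 <-- target

Answer: E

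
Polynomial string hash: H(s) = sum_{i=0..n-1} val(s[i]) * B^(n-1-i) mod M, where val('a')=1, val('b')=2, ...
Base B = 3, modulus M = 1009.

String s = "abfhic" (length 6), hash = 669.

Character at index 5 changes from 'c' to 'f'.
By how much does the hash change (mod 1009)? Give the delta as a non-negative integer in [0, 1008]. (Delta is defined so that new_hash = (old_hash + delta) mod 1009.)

Delta formula: (val(new) - val(old)) * B^(n-1-k) mod M
  val('f') - val('c') = 6 - 3 = 3
  B^(n-1-k) = 3^0 mod 1009 = 1
  Delta = 3 * 1 mod 1009 = 3

Answer: 3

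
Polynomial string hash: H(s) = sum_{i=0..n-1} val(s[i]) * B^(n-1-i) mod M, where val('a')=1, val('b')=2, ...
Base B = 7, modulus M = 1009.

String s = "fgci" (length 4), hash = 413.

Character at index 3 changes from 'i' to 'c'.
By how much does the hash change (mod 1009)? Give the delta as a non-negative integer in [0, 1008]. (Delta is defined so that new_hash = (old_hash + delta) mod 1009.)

Answer: 1003

Derivation:
Delta formula: (val(new) - val(old)) * B^(n-1-k) mod M
  val('c') - val('i') = 3 - 9 = -6
  B^(n-1-k) = 7^0 mod 1009 = 1
  Delta = -6 * 1 mod 1009 = 1003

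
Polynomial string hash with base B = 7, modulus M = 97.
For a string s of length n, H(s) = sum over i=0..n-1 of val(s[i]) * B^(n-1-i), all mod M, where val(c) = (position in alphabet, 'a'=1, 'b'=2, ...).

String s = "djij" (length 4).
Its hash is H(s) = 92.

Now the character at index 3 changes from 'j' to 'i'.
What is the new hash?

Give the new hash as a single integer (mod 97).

Answer: 91

Derivation:
val('j') = 10, val('i') = 9
Position k = 3, exponent = n-1-k = 0
B^0 mod M = 7^0 mod 97 = 1
Delta = (9 - 10) * 1 mod 97 = 96
New hash = (92 + 96) mod 97 = 91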